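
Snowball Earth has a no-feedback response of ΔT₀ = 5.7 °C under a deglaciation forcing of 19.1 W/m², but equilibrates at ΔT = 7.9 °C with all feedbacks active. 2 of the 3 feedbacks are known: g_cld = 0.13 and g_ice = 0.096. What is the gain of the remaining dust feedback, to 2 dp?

Amplification A = ΔT/ΔT₀ = 7.9/5.7 = 1.386.
Total gain g = 1 − 1/A = 1 − 1/1.386 = 0.2785.
Known gains sum to 0.13 + 0.096 = 0.226.
g_dust = 0.2785 − 0.226 = 0.05.

0.05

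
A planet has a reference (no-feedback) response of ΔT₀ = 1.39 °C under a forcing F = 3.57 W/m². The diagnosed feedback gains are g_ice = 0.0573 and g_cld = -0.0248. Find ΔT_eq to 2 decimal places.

Total gain g = 0.0573 − 0.0248 = 0.0325.
Amplification A = 1/(1 − 0.0325) = 1.034.
ΔT = 1.39 × 1.034 = 1.44 °C.

1.44 °C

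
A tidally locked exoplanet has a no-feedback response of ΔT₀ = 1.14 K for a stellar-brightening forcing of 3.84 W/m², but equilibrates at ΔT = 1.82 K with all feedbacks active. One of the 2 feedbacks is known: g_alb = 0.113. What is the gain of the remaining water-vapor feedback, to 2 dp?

0.26

Amplification A = ΔT/ΔT₀ = 1.82/1.14 = 1.596.
Total gain g = 1 − 1/A = 1 − 1/1.596 = 0.3734.
The known gain is 0.113.
g_wv = 0.3734 − 0.113 = 0.26.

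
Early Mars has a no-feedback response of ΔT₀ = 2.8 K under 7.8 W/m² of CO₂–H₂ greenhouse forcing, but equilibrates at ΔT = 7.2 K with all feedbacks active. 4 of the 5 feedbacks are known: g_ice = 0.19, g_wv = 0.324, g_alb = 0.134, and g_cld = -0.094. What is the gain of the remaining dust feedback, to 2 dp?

0.06

Amplification A = ΔT/ΔT₀ = 7.2/2.8 = 2.571.
Total gain g = 1 − 1/A = 1 − 1/2.571 = 0.611.
Known gains sum to 0.19 + 0.324 + 0.134 − 0.094 = 0.554.
g_dust = 0.611 − 0.554 = 0.06.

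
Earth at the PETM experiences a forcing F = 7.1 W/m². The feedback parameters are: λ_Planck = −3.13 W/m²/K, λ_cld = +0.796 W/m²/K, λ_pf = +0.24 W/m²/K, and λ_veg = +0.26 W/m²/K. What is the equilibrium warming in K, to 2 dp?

3.87 K

Net feedback parameter λ = (−3.13) + (+0.796) + (+0.24) + (+0.26) = -1.834 W/m²/K.
ΔT = −F/λ = −7.1/(-1.834) = 3.87 K.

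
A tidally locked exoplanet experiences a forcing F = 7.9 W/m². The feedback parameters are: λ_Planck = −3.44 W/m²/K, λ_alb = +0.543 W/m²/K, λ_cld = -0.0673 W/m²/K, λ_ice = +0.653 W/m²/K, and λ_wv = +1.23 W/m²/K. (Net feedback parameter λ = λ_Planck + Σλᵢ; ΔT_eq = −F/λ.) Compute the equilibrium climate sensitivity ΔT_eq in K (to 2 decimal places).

Net feedback parameter λ = (−3.44) + (+0.543) + (-0.0673) + (+0.653) + (+1.23) = -1.0813 W/m²/K.
ΔT = −F/λ = −7.9/(-1.0813) = 7.31 K.

7.31 K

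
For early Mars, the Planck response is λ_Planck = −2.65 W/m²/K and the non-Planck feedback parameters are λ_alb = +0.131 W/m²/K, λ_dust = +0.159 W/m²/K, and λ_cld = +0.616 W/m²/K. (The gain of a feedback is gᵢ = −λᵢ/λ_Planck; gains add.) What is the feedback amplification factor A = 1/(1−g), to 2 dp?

1.52

Convert to gains: g_alb = 0.131/2.65 = 0.04943; g_dust = 0.159/2.65 = 0.06; g_cld = 0.616/2.65 = 0.2325.
Total gain g = 0.34193.
A = 1/(1 − 0.34193) = 1.52.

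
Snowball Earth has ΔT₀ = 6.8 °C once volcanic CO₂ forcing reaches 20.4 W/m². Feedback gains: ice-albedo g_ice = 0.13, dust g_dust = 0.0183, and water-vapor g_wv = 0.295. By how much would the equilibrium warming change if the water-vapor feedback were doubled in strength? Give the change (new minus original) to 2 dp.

13.77 °C

Original: g = 0.4433, ΔT = 6.8/(1−0.4433) = 12.2148 °C.
With doubled water-vapor: g' = 0.7383, ΔT' = 6.8/(1−0.7383) = 25.9840 °C.
Change = 25.9840 − 12.2148 = 13.77 °C.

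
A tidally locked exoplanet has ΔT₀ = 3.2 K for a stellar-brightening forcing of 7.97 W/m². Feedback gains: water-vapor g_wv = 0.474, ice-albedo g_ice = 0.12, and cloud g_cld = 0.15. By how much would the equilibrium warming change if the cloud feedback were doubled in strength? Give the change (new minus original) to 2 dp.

17.69 K

Original: g = 0.744, ΔT = 3.2/(1−0.744) = 12.5000 K.
With doubled cloud: g' = 0.894, ΔT' = 3.2/(1−0.894) = 30.1887 K.
Change = 30.1887 − 12.5000 = 17.69 K.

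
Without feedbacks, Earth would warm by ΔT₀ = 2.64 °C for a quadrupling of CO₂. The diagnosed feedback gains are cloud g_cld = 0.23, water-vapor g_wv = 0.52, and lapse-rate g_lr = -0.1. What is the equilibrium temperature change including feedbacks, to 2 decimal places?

Total gain g = 0.23 + 0.52 − 0.1 = 0.65.
Amplification A = 1/(1 − 0.65) = 2.857.
ΔT = 2.64 × 2.857 = 7.54 °C.

7.54 °C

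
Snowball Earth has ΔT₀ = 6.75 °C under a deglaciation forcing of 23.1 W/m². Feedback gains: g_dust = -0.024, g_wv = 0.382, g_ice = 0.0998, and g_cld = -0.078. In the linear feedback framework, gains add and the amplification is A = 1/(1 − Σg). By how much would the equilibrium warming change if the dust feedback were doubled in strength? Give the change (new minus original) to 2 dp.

Original: g = 0.3798, ΔT = 6.75/(1−0.3798) = 10.8836 °C.
With doubled dust: g' = 0.3558, ΔT' = 6.75/(1−0.3558) = 10.4781 °C.
Change = 10.4781 − 10.8836 = -0.41 °C.

-0.41 °C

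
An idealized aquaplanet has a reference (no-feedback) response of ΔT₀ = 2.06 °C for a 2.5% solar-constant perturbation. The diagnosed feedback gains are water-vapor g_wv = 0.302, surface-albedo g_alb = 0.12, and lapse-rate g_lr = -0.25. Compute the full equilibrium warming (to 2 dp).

Total gain g = 0.302 + 0.12 − 0.25 = 0.172.
Amplification A = 1/(1 − 0.172) = 1.208.
ΔT = 2.06 × 1.208 = 2.49 °C.

2.49 °C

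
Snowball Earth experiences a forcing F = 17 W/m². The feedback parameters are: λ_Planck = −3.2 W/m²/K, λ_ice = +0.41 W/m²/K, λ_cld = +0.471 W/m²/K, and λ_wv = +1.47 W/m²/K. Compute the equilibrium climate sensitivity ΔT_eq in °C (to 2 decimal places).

Net feedback parameter λ = (−3.2) + (+0.41) + (+0.471) + (+1.47) = -0.849 W/m²/K.
ΔT = −F/λ = −17/(-0.849) = 20.02 °C.

20.02 °C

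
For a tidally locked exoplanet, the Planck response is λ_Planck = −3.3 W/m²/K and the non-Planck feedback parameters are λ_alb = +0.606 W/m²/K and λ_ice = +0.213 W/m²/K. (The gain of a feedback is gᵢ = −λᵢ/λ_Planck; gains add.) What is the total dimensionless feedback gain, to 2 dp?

0.25

Convert to gains: g_alb = 0.606/3.3 = 0.1836; g_ice = 0.213/3.3 = 0.06455.
Total gain g = 0.24815.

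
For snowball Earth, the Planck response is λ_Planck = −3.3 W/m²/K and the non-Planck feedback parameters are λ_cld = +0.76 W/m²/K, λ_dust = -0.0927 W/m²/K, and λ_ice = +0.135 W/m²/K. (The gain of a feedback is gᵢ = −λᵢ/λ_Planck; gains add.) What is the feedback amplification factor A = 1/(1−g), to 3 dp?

Convert to gains: g_cld = 0.76/3.3 = 0.2303; g_dust = -0.0927/3.3 = -0.02809; g_ice = 0.135/3.3 = 0.04091.
Total gain g = 0.24312.
A = 1/(1 − 0.24312) = 1.321.

1.321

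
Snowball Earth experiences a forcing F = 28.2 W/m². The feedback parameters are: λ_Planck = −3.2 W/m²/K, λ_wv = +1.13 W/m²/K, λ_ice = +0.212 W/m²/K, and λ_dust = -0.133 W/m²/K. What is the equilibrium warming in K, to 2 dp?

14.16 K

Net feedback parameter λ = (−3.2) + (+1.13) + (+0.212) + (-0.133) = -1.991 W/m²/K.
ΔT = −F/λ = −28.2/(-1.991) = 14.16 K.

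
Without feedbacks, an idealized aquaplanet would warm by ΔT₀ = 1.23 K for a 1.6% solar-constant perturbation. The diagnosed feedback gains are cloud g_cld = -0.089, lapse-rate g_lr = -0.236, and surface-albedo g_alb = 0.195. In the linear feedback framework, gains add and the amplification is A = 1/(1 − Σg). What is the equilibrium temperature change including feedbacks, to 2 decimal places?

Total gain g = -0.089 − 0.236 + 0.195 = -0.13.
Amplification A = 1/(1 + 0.13) = 0.885.
ΔT = 1.23 × 0.885 = 1.09 K.

1.09 K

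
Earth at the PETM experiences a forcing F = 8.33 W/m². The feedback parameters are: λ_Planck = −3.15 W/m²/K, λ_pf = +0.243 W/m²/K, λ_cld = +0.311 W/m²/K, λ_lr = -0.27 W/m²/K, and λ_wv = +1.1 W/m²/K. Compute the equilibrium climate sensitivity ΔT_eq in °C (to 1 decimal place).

4.7 °C

Net feedback parameter λ = (−3.15) + (+0.243) + (+0.311) + (-0.27) + (+1.1) = -1.766 W/m²/K.
ΔT = −F/λ = −8.33/(-1.766) = 4.7 °C.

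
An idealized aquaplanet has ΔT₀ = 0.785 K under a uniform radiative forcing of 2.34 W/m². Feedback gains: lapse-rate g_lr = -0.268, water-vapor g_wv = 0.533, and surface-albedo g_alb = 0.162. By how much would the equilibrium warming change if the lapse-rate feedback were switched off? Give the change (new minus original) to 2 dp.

1.20 K

Original: g = 0.427, ΔT = 0.785/(1−0.427) = 1.3700 K.
Without lapse-rate: g' = 0.695, ΔT' = 0.785/(1−0.695) = 2.5738 K.
Change = 2.5738 − 1.3700 = 1.20 K.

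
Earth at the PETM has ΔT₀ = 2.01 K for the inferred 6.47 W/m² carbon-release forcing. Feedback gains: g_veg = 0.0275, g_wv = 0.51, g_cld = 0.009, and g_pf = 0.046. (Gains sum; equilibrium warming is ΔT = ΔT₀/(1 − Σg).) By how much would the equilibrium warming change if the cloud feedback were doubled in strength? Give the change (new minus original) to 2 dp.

0.11 K

Original: g = 0.5925, ΔT = 2.01/(1−0.5925) = 4.9325 K.
With doubled cloud: g' = 0.6015, ΔT' = 2.01/(1−0.6015) = 5.0439 K.
Change = 5.0439 − 4.9325 = 0.11 K.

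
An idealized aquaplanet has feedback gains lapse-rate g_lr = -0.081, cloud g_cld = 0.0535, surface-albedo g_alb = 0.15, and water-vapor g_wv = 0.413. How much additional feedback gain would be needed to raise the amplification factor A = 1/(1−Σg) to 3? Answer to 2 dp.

0.13

Current total gain = 0.5355.
Target gain for A = 3: g* = 1 − 1/3 = 0.6667.
Additional gain needed = 0.6667 − 0.5355 = 0.13.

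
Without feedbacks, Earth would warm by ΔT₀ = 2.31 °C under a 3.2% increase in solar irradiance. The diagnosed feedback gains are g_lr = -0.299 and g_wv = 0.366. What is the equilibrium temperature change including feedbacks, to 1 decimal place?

2.5 °C

Total gain g = -0.299 + 0.366 = 0.067.
Amplification A = 1/(1 − 0.067) = 1.072.
ΔT = 2.31 × 1.072 = 2.5 °C.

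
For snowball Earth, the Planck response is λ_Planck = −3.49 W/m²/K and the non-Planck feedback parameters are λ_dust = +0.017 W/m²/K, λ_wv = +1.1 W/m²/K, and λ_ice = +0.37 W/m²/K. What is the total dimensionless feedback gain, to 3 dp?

0.426

Convert to gains: g_dust = 0.017/3.49 = 0.004871; g_wv = 1.1/3.49 = 0.3152; g_ice = 0.37/3.49 = 0.106.
Total gain g = 0.426071.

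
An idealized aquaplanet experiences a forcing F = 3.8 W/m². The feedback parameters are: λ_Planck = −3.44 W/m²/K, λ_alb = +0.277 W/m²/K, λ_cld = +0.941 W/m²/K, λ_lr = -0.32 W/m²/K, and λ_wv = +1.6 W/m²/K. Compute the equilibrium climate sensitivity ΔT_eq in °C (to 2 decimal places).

4.03 °C

Net feedback parameter λ = (−3.44) + (+0.277) + (+0.941) + (-0.32) + (+1.6) = -0.942 W/m²/K.
ΔT = −F/λ = −3.8/(-0.942) = 4.03 °C.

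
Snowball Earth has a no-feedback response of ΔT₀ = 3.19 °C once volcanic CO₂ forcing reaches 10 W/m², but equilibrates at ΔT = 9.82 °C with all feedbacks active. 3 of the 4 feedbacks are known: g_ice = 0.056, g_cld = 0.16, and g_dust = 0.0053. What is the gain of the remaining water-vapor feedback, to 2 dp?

Amplification A = ΔT/ΔT₀ = 9.82/3.19 = 3.078.
Total gain g = 1 − 1/A = 1 − 1/3.078 = 0.6751.
Known gains sum to 0.056 + 0.16 + 0.0053 = 0.2213.
g_wv = 0.6751 − 0.2213 = 0.45.

0.45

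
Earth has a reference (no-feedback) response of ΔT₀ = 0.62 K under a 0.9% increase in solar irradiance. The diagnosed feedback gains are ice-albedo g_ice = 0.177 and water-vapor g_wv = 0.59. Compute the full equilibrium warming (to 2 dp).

2.66 K

Total gain g = 0.177 + 0.59 = 0.767.
Amplification A = 1/(1 − 0.767) = 4.292.
ΔT = 0.62 × 4.292 = 2.66 K.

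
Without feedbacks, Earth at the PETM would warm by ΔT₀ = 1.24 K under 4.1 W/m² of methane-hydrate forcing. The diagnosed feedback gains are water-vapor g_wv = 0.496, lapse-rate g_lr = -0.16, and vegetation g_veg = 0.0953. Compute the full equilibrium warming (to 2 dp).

Total gain g = 0.496 − 0.16 + 0.0953 = 0.4313.
Amplification A = 1/(1 − 0.4313) = 1.758.
ΔT = 1.24 × 1.758 = 2.18 K.

2.18 K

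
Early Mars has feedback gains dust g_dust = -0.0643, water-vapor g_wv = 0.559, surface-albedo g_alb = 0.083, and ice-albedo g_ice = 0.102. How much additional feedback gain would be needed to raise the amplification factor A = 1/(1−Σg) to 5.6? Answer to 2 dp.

Current total gain = 0.6797.
Target gain for A = 5.6: g* = 1 − 1/5.6 = 0.8214.
Additional gain needed = 0.8214 − 0.6797 = 0.14.

0.14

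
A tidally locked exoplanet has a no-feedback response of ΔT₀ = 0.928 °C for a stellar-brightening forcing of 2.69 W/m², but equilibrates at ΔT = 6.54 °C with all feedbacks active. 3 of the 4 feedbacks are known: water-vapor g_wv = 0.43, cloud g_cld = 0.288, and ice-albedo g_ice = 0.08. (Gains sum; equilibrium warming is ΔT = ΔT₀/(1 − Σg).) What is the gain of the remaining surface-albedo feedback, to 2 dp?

Amplification A = ΔT/ΔT₀ = 6.54/0.928 = 7.047.
Total gain g = 1 − 1/A = 1 − 1/7.047 = 0.8581.
Known gains sum to 0.43 + 0.288 + 0.08 = 0.798.
g_alb = 0.8581 − 0.798 = 0.06.

0.06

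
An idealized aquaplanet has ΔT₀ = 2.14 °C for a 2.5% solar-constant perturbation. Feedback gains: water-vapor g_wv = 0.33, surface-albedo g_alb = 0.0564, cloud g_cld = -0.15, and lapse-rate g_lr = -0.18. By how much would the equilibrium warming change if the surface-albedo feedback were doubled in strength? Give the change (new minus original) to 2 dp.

0.14 °C

Original: g = 0.0564, ΔT = 2.14/(1−0.0564) = 2.2679 °C.
With doubled surface-albedo: g' = 0.1128, ΔT' = 2.14/(1−0.1128) = 2.4121 °C.
Change = 2.4121 − 2.2679 = 0.14 °C.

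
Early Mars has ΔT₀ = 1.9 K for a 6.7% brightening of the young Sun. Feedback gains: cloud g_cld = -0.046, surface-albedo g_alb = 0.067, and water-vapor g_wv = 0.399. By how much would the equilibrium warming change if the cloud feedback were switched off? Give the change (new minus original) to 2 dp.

0.28 K

Original: g = 0.42, ΔT = 1.9/(1−0.42) = 3.2759 K.
Without cloud: g' = 0.466, ΔT' = 1.9/(1−0.466) = 3.5581 K.
Change = 3.5581 − 3.2759 = 0.28 K.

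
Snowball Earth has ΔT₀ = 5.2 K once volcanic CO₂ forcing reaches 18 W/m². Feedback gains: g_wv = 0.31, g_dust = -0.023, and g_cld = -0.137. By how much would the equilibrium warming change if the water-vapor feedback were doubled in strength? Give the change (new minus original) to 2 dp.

Original: g = 0.15, ΔT = 5.2/(1−0.15) = 6.1176 K.
With doubled water-vapor: g' = 0.46, ΔT' = 5.2/(1−0.46) = 9.6296 K.
Change = 9.6296 − 6.1176 = 3.51 K.

3.51 K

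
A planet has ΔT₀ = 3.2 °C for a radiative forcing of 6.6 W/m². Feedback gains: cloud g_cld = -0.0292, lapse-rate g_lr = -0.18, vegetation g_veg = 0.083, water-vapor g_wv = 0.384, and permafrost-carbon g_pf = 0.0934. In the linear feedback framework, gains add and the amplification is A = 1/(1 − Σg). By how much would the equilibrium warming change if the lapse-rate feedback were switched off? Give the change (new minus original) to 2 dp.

1.89 °C

Original: g = 0.3512, ΔT = 3.2/(1−0.3512) = 4.9322 °C.
Without lapse-rate: g' = 0.5312, ΔT' = 3.2/(1−0.5312) = 6.8259 °C.
Change = 6.8259 − 4.9322 = 1.89 °C.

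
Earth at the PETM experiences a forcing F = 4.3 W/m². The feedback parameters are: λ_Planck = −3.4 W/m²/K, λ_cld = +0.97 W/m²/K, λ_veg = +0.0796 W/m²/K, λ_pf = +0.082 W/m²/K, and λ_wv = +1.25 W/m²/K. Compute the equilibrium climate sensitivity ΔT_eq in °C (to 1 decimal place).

4.2 °C

Net feedback parameter λ = (−3.4) + (+0.97) + (+0.0796) + (+0.082) + (+1.25) = -1.0184 W/m²/K.
ΔT = −F/λ = −4.3/(-1.0184) = 4.2 °C.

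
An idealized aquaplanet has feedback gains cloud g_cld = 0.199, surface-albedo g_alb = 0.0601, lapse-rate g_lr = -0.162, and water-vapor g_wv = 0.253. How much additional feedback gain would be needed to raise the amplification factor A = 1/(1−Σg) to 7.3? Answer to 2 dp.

0.51

Current total gain = 0.3501.
Target gain for A = 7.3: g* = 1 − 1/7.3 = 0.863.
Additional gain needed = 0.863 − 0.3501 = 0.51.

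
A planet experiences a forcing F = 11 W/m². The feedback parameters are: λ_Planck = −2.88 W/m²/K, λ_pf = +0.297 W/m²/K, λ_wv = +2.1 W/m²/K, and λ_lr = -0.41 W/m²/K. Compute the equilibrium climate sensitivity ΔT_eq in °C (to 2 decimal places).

Net feedback parameter λ = (−2.88) + (+0.297) + (+2.1) + (-0.41) = -0.893 W/m²/K.
ΔT = −F/λ = −11/(-0.893) = 12.32 °C.

12.32 °C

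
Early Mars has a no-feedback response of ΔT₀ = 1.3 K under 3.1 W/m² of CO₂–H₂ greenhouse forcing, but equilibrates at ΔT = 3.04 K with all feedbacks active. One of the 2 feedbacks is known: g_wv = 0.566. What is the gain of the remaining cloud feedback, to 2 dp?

0.01

Amplification A = ΔT/ΔT₀ = 3.04/1.3 = 2.338.
Total gain g = 1 − 1/A = 1 − 1/2.338 = 0.5723.
The known gain is 0.566.
g_cld = 0.5723 − 0.566 = 0.01.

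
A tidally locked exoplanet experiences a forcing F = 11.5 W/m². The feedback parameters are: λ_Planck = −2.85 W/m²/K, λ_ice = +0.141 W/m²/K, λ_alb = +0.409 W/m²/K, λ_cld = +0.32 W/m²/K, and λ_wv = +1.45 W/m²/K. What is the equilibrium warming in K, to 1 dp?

Net feedback parameter λ = (−2.85) + (+0.141) + (+0.409) + (+0.32) + (+1.45) = -0.53 W/m²/K.
ΔT = −F/λ = −11.5/(-0.53) = 21.7 K.

21.7 K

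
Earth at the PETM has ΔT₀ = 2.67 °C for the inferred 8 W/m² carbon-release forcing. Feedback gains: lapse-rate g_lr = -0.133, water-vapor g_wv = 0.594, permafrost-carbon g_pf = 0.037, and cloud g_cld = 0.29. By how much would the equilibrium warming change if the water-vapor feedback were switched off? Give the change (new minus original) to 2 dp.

Original: g = 0.788, ΔT = 2.67/(1−0.788) = 12.5943 °C.
Without water-vapor: g' = 0.194, ΔT' = 2.67/(1−0.194) = 3.3127 °C.
Change = 3.3127 − 12.5943 = -9.28 °C.

-9.28 °C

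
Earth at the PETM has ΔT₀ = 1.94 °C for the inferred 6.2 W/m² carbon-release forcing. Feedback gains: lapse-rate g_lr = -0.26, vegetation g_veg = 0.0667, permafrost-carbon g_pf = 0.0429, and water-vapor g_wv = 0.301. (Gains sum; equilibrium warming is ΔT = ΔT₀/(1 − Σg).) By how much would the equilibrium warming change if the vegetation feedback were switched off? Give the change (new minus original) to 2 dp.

Original: g = 0.1506, ΔT = 1.94/(1−0.1506) = 2.2840 °C.
Without vegetation: g' = 0.0839, ΔT' = 1.94/(1−0.0839) = 2.1177 °C.
Change = 2.1177 − 2.2840 = -0.17 °C.

-0.17 °C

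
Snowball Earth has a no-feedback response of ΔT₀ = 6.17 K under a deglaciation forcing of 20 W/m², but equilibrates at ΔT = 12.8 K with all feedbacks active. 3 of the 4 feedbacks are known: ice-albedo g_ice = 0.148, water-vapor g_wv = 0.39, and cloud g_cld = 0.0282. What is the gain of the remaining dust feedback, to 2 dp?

Amplification A = ΔT/ΔT₀ = 12.8/6.17 = 2.075.
Total gain g = 1 − 1/A = 1 − 1/2.075 = 0.5181.
Known gains sum to 0.148 + 0.39 + 0.0282 = 0.5662.
g_dust = 0.5181 − 0.5662 = -0.05.

-0.05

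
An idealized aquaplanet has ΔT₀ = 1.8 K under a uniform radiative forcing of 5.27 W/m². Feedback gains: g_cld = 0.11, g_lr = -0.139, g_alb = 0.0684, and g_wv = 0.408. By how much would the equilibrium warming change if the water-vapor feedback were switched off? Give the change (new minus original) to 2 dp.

Original: g = 0.4474, ΔT = 1.8/(1−0.4474) = 3.2573 K.
Without water-vapor: g' = 0.0394, ΔT' = 1.8/(1−0.0394) = 1.8738 K.
Change = 1.8738 − 3.2573 = -1.38 K.

-1.38 K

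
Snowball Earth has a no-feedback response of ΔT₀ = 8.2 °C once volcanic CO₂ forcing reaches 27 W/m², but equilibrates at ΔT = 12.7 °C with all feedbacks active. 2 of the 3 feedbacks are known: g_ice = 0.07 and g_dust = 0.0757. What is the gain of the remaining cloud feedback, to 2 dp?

Amplification A = ΔT/ΔT₀ = 12.7/8.2 = 1.549.
Total gain g = 1 − 1/A = 1 − 1/1.549 = 0.3544.
Known gains sum to 0.07 + 0.0757 = 0.1457.
g_cld = 0.3544 − 0.1457 = 0.21.

0.21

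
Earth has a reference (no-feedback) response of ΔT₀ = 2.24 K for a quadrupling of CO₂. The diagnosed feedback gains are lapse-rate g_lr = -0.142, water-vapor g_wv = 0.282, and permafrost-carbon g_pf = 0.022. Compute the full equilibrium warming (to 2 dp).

2.67 K

Total gain g = -0.142 + 0.282 + 0.022 = 0.162.
Amplification A = 1/(1 − 0.162) = 1.193.
ΔT = 2.24 × 1.193 = 2.67 K.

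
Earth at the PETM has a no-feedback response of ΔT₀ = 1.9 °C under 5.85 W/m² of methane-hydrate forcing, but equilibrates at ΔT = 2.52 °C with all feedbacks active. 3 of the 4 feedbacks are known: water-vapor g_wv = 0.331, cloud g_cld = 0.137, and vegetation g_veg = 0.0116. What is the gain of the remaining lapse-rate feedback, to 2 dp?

-0.23

Amplification A = ΔT/ΔT₀ = 2.52/1.9 = 1.326.
Total gain g = 1 − 1/A = 1 − 1/1.326 = 0.2459.
Known gains sum to 0.331 + 0.137 + 0.0116 = 0.4796.
g_lr = 0.2459 − 0.4796 = -0.23.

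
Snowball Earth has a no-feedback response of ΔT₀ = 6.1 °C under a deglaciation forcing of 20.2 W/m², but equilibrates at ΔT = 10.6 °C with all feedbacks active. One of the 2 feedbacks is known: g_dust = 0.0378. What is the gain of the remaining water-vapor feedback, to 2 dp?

Amplification A = ΔT/ΔT₀ = 10.6/6.1 = 1.738.
Total gain g = 1 − 1/A = 1 − 1/1.738 = 0.4246.
The known gain is 0.0378.
g_wv = 0.4246 − 0.0378 = 0.39.

0.39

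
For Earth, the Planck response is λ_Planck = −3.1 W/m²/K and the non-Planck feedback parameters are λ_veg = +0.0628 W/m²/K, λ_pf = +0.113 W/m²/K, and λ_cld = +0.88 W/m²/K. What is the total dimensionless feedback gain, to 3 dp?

0.341

Convert to gains: g_veg = 0.0628/3.1 = 0.02026; g_pf = 0.113/3.1 = 0.03645; g_cld = 0.88/3.1 = 0.2839.
Total gain g = 0.34061.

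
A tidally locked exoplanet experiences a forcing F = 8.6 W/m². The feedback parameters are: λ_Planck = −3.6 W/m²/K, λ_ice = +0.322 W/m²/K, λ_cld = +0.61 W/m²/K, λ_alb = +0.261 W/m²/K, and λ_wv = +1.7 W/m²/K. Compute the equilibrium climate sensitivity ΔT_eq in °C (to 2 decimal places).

12.16 °C

Net feedback parameter λ = (−3.6) + (+0.322) + (+0.61) + (+0.261) + (+1.7) = -0.707 W/m²/K.
ΔT = −F/λ = −8.6/(-0.707) = 12.16 °C.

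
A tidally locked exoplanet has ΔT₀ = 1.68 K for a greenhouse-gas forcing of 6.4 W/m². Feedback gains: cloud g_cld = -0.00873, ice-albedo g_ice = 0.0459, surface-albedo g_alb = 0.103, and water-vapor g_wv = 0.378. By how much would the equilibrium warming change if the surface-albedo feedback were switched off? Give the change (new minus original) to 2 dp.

-0.61 K

Original: g = 0.51817, ΔT = 1.68/(1−0.51817) = 3.4867 K.
Without surface-albedo: g' = 0.41517, ΔT' = 1.68/(1−0.41517) = 2.8726 K.
Change = 2.8726 − 3.4867 = -0.61 K.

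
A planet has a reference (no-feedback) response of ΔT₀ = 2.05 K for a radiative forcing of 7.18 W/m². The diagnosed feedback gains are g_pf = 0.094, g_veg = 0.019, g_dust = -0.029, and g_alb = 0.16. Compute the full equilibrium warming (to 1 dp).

Total gain g = 0.094 + 0.019 − 0.029 + 0.16 = 0.244.
Amplification A = 1/(1 − 0.244) = 1.323.
ΔT = 2.05 × 1.323 = 2.7 K.

2.7 K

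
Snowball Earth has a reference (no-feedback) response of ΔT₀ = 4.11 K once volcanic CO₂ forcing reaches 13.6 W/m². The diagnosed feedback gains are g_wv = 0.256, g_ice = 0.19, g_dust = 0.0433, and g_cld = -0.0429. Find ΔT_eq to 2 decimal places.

7.42 K

Total gain g = 0.256 + 0.19 + 0.0433 − 0.0429 = 0.4464.
Amplification A = 1/(1 − 0.4464) = 1.806.
ΔT = 4.11 × 1.806 = 7.42 K.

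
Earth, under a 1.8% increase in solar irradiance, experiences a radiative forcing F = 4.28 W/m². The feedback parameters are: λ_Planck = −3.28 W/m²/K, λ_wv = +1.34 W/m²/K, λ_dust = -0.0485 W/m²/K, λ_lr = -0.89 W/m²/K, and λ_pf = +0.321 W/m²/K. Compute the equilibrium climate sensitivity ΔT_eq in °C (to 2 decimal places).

1.67 °C

Net feedback parameter λ = (−3.28) + (+1.34) + (-0.0485) + (-0.89) + (+0.321) = -2.5575 W/m²/K.
ΔT = −F/λ = −4.28/(-2.5575) = 1.67 °C.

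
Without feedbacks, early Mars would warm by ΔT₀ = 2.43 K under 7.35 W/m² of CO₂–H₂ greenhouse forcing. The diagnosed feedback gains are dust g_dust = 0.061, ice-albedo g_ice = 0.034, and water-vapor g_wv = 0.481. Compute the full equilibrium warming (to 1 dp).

5.7 K

Total gain g = 0.061 + 0.034 + 0.481 = 0.576.
Amplification A = 1/(1 − 0.576) = 2.358.
ΔT = 2.43 × 2.358 = 5.7 K.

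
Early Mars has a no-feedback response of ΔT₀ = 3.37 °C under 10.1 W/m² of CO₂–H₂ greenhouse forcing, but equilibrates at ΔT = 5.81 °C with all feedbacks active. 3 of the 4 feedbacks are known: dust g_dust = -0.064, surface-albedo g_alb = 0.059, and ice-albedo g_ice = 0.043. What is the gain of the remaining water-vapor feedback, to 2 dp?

0.38

Amplification A = ΔT/ΔT₀ = 5.81/3.37 = 1.724.
Total gain g = 1 − 1/A = 1 − 1/1.724 = 0.42.
Known gains sum to -0.064 + 0.059 + 0.043 = 0.038.
g_wv = 0.42 − 0.038 = 0.38.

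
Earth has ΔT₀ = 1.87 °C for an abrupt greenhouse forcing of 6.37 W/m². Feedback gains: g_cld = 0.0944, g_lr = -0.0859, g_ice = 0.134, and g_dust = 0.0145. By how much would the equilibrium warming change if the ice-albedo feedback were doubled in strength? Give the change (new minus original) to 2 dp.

Original: g = 0.157, ΔT = 1.87/(1−0.157) = 2.2183 °C.
With doubled ice-albedo: g' = 0.291, ΔT' = 1.87/(1−0.291) = 2.6375 °C.
Change = 2.6375 − 2.2183 = 0.42 °C.

0.42 °C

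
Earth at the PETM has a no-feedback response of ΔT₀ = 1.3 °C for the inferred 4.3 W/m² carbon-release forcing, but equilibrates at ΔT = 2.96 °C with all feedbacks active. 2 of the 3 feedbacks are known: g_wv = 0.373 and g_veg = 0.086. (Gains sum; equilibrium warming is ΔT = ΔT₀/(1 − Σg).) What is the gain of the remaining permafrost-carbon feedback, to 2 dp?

0.10

Amplification A = ΔT/ΔT₀ = 2.96/1.3 = 2.277.
Total gain g = 1 − 1/A = 1 − 1/2.277 = 0.5608.
Known gains sum to 0.373 + 0.086 = 0.459.
g_pf = 0.5608 − 0.459 = 0.10.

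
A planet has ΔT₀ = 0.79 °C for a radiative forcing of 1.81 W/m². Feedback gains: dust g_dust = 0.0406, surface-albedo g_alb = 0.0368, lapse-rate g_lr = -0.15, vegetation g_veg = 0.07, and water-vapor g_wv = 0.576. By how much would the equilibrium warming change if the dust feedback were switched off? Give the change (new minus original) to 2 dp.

-0.16 °C

Original: g = 0.5734, ΔT = 0.79/(1−0.5734) = 1.8519 °C.
Without dust: g' = 0.5328, ΔT' = 0.79/(1−0.5328) = 1.6909 °C.
Change = 1.6909 − 1.8519 = -0.16 °C.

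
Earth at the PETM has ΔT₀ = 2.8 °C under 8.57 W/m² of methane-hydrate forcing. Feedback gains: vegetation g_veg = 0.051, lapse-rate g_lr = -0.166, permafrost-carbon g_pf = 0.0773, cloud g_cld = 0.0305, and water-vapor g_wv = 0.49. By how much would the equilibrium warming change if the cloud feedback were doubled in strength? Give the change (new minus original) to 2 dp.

Original: g = 0.4828, ΔT = 2.8/(1−0.4828) = 5.4138 °C.
With doubled cloud: g' = 0.5133, ΔT' = 2.8/(1−0.5133) = 5.7530 °C.
Change = 5.7530 − 5.4138 = 0.34 °C.

0.34 °C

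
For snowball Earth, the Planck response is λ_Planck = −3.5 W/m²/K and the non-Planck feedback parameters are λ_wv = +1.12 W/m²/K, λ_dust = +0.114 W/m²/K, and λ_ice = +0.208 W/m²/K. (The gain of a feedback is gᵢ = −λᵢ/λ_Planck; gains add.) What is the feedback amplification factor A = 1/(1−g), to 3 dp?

1.701

Convert to gains: g_wv = 1.12/3.5 = 0.32; g_dust = 0.114/3.5 = 0.03257; g_ice = 0.208/3.5 = 0.05943.
Total gain g = 0.412.
A = 1/(1 − 0.412) = 1.701.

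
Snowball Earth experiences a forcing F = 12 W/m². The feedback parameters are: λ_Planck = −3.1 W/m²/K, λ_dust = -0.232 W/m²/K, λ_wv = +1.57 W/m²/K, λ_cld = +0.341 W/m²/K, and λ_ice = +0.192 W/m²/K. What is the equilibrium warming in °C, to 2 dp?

Net feedback parameter λ = (−3.1) + (-0.232) + (+1.57) + (+0.341) + (+0.192) = -1.229 W/m²/K.
ΔT = −F/λ = −12/(-1.229) = 9.76 °C.

9.76 °C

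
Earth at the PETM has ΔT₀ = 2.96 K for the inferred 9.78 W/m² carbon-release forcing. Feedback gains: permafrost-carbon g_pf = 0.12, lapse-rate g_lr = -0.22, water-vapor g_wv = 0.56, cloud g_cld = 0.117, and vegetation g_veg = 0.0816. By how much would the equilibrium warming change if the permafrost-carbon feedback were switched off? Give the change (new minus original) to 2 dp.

Original: g = 0.6586, ΔT = 2.96/(1−0.6586) = 8.6702 K.
Without permafrost-carbon: g' = 0.5386, ΔT' = 2.96/(1−0.5386) = 6.4153 K.
Change = 6.4153 − 8.6702 = -2.25 K.

-2.25 K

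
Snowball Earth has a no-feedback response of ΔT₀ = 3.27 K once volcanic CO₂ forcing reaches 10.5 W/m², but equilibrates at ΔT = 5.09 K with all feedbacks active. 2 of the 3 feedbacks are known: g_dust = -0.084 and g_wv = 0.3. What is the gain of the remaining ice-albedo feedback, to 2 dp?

0.14

Amplification A = ΔT/ΔT₀ = 5.09/3.27 = 1.557.
Total gain g = 1 − 1/A = 1 − 1/1.557 = 0.3577.
Known gains sum to -0.084 + 0.3 = 0.216.
g_ice = 0.3577 − 0.216 = 0.14.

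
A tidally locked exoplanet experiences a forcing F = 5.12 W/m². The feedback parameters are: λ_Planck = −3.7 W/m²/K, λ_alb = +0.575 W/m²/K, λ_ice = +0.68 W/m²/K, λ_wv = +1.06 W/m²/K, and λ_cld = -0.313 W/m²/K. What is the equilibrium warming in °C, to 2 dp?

Net feedback parameter λ = (−3.7) + (+0.575) + (+0.68) + (+1.06) + (-0.313) = -1.698 W/m²/K.
ΔT = −F/λ = −5.12/(-1.698) = 3.02 °C.

3.02 °C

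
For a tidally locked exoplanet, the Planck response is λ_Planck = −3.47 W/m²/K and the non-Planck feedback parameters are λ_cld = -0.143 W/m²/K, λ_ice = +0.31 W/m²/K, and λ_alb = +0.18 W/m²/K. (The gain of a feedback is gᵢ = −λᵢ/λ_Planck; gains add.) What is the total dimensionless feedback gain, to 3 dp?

0.100

Convert to gains: g_cld = -0.143/3.47 = -0.04121; g_ice = 0.31/3.47 = 0.08934; g_alb = 0.18/3.47 = 0.05187.
Total gain g = 0.1.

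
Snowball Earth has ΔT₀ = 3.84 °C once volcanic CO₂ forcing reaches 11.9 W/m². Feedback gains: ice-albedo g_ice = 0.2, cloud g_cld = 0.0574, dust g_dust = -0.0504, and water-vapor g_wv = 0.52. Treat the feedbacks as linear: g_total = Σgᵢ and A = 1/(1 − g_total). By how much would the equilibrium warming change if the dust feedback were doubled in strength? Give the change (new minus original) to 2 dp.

-2.19 °C

Original: g = 0.727, ΔT = 3.84/(1−0.727) = 14.0659 °C.
With doubled dust: g' = 0.6766, ΔT' = 3.84/(1−0.6766) = 11.8738 °C.
Change = 11.8738 − 14.0659 = -2.19 °C.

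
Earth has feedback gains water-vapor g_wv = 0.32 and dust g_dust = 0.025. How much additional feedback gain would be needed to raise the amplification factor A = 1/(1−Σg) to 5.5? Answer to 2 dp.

Current total gain = 0.345.
Target gain for A = 5.5: g* = 1 − 1/5.5 = 0.8182.
Additional gain needed = 0.8182 − 0.345 = 0.47.

0.47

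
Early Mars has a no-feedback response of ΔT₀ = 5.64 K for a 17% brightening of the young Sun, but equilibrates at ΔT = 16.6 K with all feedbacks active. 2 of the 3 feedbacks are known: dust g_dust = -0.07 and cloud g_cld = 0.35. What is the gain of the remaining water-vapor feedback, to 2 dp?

Amplification A = ΔT/ΔT₀ = 16.6/5.64 = 2.943.
Total gain g = 1 − 1/A = 1 − 1/2.943 = 0.6602.
Known gains sum to -0.07 + 0.35 = 0.28.
g_wv = 0.6602 − 0.28 = 0.38.

0.38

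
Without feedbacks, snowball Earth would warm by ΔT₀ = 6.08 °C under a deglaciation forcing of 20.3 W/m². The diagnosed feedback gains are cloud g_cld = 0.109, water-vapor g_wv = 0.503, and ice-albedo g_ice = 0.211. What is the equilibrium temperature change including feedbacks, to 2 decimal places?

34.35 °C

Total gain g = 0.109 + 0.503 + 0.211 = 0.823.
Amplification A = 1/(1 − 0.823) = 5.65.
ΔT = 6.08 × 5.65 = 34.35 °C.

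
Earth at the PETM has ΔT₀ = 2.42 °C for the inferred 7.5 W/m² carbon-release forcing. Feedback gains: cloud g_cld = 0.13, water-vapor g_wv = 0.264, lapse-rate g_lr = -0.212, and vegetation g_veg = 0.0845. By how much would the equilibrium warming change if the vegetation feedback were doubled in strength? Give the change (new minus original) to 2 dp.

0.43 °C

Original: g = 0.2665, ΔT = 2.42/(1−0.2665) = 3.2993 °C.
With doubled vegetation: g' = 0.351, ΔT' = 2.42/(1−0.351) = 3.7288 °C.
Change = 3.7288 − 3.2993 = 0.43 °C.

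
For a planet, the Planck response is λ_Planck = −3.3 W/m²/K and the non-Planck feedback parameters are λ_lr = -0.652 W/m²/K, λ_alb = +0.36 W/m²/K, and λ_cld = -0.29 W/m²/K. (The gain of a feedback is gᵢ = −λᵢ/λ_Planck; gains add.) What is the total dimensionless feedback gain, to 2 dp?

-0.18

Convert to gains: g_lr = -0.652/3.3 = -0.1976; g_alb = 0.36/3.3 = 0.1091; g_cld = -0.29/3.3 = -0.08788.
Total gain g = -0.17638.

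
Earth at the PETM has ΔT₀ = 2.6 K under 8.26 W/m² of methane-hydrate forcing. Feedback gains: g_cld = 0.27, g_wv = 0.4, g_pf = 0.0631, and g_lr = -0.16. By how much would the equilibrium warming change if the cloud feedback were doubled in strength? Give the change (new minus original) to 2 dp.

Original: g = 0.5731, ΔT = 2.6/(1−0.5731) = 6.0904 K.
With doubled cloud: g' = 0.8431, ΔT' = 2.6/(1−0.8431) = 16.5711 K.
Change = 16.5711 − 6.0904 = 10.48 K.

10.48 K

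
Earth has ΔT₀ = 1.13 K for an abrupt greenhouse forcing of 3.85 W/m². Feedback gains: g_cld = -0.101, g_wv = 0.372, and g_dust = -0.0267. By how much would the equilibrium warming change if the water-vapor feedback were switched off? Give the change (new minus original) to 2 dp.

-0.49 K

Original: g = 0.2443, ΔT = 1.13/(1−0.2443) = 1.4953 K.
Without water-vapor: g' = -0.1277, ΔT' = 1.13/(1+0.1277) = 1.0020 K.
Change = 1.0020 − 1.4953 = -0.49 K.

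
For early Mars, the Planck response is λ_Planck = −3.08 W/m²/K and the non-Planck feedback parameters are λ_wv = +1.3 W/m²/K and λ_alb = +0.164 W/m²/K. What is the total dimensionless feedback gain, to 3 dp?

0.475

Convert to gains: g_wv = 1.3/3.08 = 0.4221; g_alb = 0.164/3.08 = 0.05325.
Total gain g = 0.47535.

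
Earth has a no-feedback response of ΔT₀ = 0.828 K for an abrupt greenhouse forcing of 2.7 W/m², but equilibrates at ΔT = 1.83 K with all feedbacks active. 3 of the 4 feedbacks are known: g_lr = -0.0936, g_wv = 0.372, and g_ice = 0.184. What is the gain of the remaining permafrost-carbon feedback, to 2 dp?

0.09

Amplification A = ΔT/ΔT₀ = 1.83/0.828 = 2.21.
Total gain g = 1 − 1/A = 1 − 1/2.21 = 0.5475.
Known gains sum to -0.0936 + 0.372 + 0.184 = 0.4624.
g_pf = 0.5475 − 0.4624 = 0.09.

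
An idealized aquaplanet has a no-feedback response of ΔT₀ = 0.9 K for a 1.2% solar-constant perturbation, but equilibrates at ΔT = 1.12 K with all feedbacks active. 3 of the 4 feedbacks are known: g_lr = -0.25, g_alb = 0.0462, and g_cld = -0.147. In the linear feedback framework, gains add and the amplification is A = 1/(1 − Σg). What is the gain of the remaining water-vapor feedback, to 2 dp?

0.55

Amplification A = ΔT/ΔT₀ = 1.12/0.9 = 1.244.
Total gain g = 1 − 1/A = 1 − 1/1.244 = 0.1961.
Known gains sum to -0.25 + 0.0462 − 0.147 = -0.3508.
g_wv = 0.1961 + 0.3508 = 0.55.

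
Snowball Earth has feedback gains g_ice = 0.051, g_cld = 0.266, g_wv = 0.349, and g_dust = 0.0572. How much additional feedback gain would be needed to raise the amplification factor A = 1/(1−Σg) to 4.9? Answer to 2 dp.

Current total gain = 0.7232.
Target gain for A = 4.9: g* = 1 − 1/4.9 = 0.7959.
Additional gain needed = 0.7959 − 0.7232 = 0.07.

0.07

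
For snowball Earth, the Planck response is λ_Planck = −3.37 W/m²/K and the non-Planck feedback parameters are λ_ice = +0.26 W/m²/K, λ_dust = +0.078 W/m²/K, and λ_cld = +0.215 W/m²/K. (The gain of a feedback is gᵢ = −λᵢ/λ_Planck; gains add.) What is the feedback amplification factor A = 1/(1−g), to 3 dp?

1.196

Convert to gains: g_ice = 0.26/3.37 = 0.07715; g_dust = 0.078/3.37 = 0.02315; g_cld = 0.215/3.37 = 0.0638.
Total gain g = 0.1641.
A = 1/(1 − 0.1641) = 1.196.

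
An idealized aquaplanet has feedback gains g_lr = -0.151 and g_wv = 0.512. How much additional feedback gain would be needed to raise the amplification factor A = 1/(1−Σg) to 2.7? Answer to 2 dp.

Current total gain = 0.361.
Target gain for A = 2.7: g* = 1 − 1/2.7 = 0.6296.
Additional gain needed = 0.6296 − 0.361 = 0.27.

0.27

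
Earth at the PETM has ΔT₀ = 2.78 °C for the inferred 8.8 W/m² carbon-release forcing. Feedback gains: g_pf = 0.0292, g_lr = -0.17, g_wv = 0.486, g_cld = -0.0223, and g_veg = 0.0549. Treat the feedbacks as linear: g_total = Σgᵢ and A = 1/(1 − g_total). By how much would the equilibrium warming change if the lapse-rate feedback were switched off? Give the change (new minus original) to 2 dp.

1.68 °C

Original: g = 0.3778, ΔT = 2.78/(1−0.3778) = 4.4680 °C.
Without lapse-rate: g' = 0.5478, ΔT' = 2.78/(1−0.5478) = 6.1477 °C.
Change = 6.1477 − 4.4680 = 1.68 °C.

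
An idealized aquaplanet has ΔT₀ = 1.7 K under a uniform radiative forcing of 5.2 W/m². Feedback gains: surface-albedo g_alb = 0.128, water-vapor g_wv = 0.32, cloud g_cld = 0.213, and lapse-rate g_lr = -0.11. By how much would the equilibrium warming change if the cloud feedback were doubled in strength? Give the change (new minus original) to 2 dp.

3.42 K

Original: g = 0.551, ΔT = 1.7/(1−0.551) = 3.7862 K.
With doubled cloud: g' = 0.764, ΔT' = 1.7/(1−0.764) = 7.2034 K.
Change = 7.2034 − 3.7862 = 3.42 K.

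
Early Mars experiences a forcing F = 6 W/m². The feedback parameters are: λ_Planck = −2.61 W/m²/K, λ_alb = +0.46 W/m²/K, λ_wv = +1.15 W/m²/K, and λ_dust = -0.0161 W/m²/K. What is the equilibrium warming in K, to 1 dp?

5.9 K

Net feedback parameter λ = (−2.61) + (+0.46) + (+1.15) + (-0.0161) = -1.0161 W/m²/K.
ΔT = −F/λ = −6/(-1.0161) = 5.9 K.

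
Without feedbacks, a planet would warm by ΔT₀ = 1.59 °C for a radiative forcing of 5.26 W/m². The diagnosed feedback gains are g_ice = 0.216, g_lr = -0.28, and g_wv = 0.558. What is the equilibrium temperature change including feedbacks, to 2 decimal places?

3.14 °C

Total gain g = 0.216 − 0.28 + 0.558 = 0.494.
Amplification A = 1/(1 − 0.494) = 1.976.
ΔT = 1.59 × 1.976 = 3.14 °C.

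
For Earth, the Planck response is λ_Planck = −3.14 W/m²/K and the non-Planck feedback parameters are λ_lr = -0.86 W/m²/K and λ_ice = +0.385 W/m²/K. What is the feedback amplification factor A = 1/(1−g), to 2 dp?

Convert to gains: g_lr = -0.86/3.14 = -0.2739; g_ice = 0.385/3.14 = 0.1226.
Total gain g = -0.1513.
A = 1/(1 + 0.1513) = 0.87.

0.87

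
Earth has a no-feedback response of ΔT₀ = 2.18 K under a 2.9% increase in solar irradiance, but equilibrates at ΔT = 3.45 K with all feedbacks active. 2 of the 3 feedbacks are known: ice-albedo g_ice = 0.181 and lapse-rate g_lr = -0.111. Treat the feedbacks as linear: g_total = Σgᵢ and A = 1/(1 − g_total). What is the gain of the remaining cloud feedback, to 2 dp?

Amplification A = ΔT/ΔT₀ = 3.45/2.18 = 1.583.
Total gain g = 1 − 1/A = 1 − 1/1.583 = 0.3683.
Known gains sum to 0.181 − 0.111 = 0.07.
g_cld = 0.3683 − 0.07 = 0.30.

0.30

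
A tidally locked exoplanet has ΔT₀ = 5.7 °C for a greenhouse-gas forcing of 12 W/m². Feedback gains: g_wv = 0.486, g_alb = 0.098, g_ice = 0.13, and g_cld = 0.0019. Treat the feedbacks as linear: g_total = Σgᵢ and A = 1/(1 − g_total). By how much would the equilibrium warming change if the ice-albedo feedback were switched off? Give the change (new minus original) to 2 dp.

Original: g = 0.7159, ΔT = 5.7/(1−0.7159) = 20.0634 °C.
Without ice-albedo: g' = 0.5859, ΔT' = 5.7/(1−0.5859) = 13.7648 °C.
Change = 13.7648 − 20.0634 = -6.30 °C.

-6.30 °C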